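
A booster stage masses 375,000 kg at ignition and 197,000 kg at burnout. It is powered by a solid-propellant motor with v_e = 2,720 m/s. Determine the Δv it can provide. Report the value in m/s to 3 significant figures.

Δv = v_e · ln(m₀/m_f) = 2720.0 × ln(1.904) = 2720.0 × 0.6437 ≈ 1750.9 m/s.

Δv ≈ 1750 m/s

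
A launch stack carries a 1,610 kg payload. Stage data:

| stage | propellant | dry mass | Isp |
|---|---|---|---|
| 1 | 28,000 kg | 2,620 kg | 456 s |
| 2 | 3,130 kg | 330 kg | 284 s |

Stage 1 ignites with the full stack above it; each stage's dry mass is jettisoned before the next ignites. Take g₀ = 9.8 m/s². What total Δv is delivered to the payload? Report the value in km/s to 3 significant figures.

Ignition mass of stage 1 = 28,000+2,620 + 3,130+330 + 1,610 = 35,690 kg.
Stage 1: m₀ = 35,690 kg, m_f = 35,690 − 28,000 = 7,690 kg; Δv = 456×9.8×ln(4.641) = 4468.8×1.5349 ≈ 6859 m/s.
Stage 2: m₀ = 5,070 kg, m_f = 5,070 − 3,130 = 1,940 kg; Δv = 284×9.8×ln(2.613) = 2783.2×0.9607 ≈ 2674 m/s.
Total Δv = 6859 + 2674 = 9533 m/s.

Δv ≈ 9.53 km/s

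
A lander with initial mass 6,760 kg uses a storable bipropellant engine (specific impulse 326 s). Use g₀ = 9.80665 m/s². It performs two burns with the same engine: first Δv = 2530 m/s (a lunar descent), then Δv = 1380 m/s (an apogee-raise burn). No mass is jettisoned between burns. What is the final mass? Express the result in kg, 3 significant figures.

final mass ≈ 1990 kg

v_e = Isp · g₀ = 326 × 9.80665 = 3197.0 m/s.
After the first burn: m = 6760 × exp(−2530/3197.0) = 6760 × 0.45322 = 3,063.77 kg.
After the second burn: m = 3,063.77 × exp(−1380/3197.0) = 3,063.77 × 0.64943 = 1,989.7 kg.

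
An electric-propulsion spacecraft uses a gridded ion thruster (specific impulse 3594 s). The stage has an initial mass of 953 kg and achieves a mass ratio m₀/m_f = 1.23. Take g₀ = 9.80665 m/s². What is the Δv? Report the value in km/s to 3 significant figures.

Δv ≈ 7.30 km/s

v_e = Isp · g₀ = 3594 × 9.80665 = 35245.1 m/s.
Rocket equation: Δv = v_e · ln(1.23) = 35245.1 × 0.2070 ≈ 7296.2 m/s.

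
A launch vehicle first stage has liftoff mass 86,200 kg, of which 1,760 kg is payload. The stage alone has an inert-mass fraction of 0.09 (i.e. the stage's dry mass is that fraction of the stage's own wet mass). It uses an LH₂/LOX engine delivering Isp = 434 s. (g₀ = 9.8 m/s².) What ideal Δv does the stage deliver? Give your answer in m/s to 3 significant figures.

Δv ≈ 9440 m/s

Stage wet mass = m₀ − payload = 86,200 − 1,760 = 84,440 kg.
Stage dry mass = ε × stage wet mass = 0.09 × 84,440 = 7,599.6 kg.
Burnout mass m_f = stage dry + payload = 7,599.6 + 1,760 = 9,359.6 kg.
v_e = Isp · g₀ = 434 × 9.8 = 4253.2 m/s.
Using Δv = v_e ln(m₀/m_f): Δv = v_e · ln(86,200/9,359.6) = 4253.2 × ln(9.21) = 4253.2 × 2.2203 ≈ 9443 m/s.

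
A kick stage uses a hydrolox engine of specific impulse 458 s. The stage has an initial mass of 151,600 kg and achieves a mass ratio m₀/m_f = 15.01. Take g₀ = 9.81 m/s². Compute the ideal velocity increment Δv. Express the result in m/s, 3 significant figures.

v_e = Isp · g₀ = 458 × 9.81 = 4493.0 m/s.
Δv = v_e · ln(15.01) = 4493.0 × 2.7087 ≈ 12170.2 m/s.

Δv ≈ 12200 m/s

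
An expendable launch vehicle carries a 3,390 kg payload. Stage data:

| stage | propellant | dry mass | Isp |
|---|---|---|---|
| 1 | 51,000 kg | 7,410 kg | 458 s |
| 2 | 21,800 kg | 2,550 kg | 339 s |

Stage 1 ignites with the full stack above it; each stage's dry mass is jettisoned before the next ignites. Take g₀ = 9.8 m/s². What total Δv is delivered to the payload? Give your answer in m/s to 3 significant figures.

Δv ≈ 9140 m/s

Ignition mass of stage 1 = 51,000+7,410 + 21,800+2,550 + 3,390 = 86,150 kg.
Stage 1: m₀ = 86,150 kg, m_f = 86,150 − 51,000 = 35,150 kg; Δv = 458×9.8×ln(2.451) = 4488.4×0.8965 ≈ 4024 m/s.
Stage 2: m₀ = 27,740 kg, m_f = 27,740 − 21,800 = 5,940 kg; Δv = 339×9.8×ln(4.67) = 3322.2×1.5412 ≈ 5120 m/s.
Total Δv = 4024 + 5120 = 9144 m/s.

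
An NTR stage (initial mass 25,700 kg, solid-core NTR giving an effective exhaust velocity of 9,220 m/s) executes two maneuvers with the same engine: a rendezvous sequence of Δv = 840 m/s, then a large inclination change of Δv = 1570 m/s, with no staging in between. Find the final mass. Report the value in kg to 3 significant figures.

After the first burn: m = 25700 × exp(−840/9220.0) = 25700 × 0.91292 = 23,462 kg.
After the second burn: m = 23,462 × exp(−1570/9220.0) = 23,462 × 0.84343 = 19,788.6 kg.

final mass ≈ 19800 kg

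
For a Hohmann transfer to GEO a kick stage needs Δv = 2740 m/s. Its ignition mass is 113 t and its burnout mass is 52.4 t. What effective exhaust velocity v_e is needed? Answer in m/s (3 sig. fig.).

ln(m₀/m_f) = ln(113000/52400) = ln(2.156) = 0.7685.
By the Tsiolkovsky rocket equation, v_e = Δv / ln(m₀/m_f) = 2740 / 0.7685 = 3565.5 m/s.

v_e ≈ 3570 m/s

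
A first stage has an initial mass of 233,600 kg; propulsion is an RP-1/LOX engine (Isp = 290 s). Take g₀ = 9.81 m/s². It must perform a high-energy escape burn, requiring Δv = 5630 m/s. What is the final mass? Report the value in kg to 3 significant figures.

v_e = Isp · g₀ = 290 × 9.81 = 2844.9 m/s.
By the Tsiolkovsky rocket equation, m₀/m_f = exp(Δv / v_e) = exp(5630 / 2844.9) = exp(1.9790) = 7.2354.
m_f = m₀ / 7.2354 = 233,600 / 7.2354 = 32,285.7 kg.

final mass ≈ 32300 kg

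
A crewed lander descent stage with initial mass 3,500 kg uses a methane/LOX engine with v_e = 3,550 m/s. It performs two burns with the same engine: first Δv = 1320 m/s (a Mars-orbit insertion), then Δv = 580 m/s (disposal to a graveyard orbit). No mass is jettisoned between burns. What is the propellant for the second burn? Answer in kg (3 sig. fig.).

After the first burn: m = 3500 × exp(−1320/3550.0) = 3500 × 0.68947 = 2,413.15 kg.
After the second burn: m = 2,413.15 × exp(−580/3550.0) = 2,413.15 × 0.84927 = 2,049.42 kg.
Second-burn propellant = 2,413.15 − 2,049.42 = 363.73 kg.

propellant for the second burn ≈ 364 kg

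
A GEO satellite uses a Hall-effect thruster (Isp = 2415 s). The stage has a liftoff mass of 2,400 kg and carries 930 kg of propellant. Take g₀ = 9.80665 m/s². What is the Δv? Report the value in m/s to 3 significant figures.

Δv ≈ 11600 m/s

v_e = Isp · g₀ = 2415 × 9.80665 = 23683.1 m/s.
m_f = m₀ − m_prop = 2,400 − 930 = 1,470 kg.
Δv = v_e · ln(m₀/m_f) = 23683.1 × ln(1.633) = 23683.1 × 0.4902 ≈ 11609.6 m/s.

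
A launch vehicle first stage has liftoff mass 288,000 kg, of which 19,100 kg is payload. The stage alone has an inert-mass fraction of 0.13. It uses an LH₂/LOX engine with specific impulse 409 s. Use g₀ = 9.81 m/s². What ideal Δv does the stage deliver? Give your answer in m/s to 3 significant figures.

Δv ≈ 6710 m/s

Stage wet mass = m₀ − payload = 288,000 − 19,100 = 268,900 kg.
Stage dry mass = ε × stage wet mass = 0.13 × 268,900 = 34,957 kg.
Burnout mass m_f = stage dry + payload = 34,957 + 19,100 = 54,057 kg.
v_e = Isp · g₀ = 409 × 9.81 = 4012.3 m/s.
From the ideal rocket equation, Δv = v_e · ln(288,000/54,057) = 4012.3 × ln(5.328) = 4012.3 × 1.6729 ≈ 6712 m/s.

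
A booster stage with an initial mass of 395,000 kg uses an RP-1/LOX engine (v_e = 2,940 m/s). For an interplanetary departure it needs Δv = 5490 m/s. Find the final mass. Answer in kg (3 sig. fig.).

final mass ≈ 61000 kg

By the Tsiolkovsky rocket equation, m₀/m_f = exp(Δv / v_e) = exp(5490 / 2940.0) = exp(1.8673) = 6.4711.
m_f = m₀ / 6.4711 = 395,000 / 6.4711 = 61,040.6 kg.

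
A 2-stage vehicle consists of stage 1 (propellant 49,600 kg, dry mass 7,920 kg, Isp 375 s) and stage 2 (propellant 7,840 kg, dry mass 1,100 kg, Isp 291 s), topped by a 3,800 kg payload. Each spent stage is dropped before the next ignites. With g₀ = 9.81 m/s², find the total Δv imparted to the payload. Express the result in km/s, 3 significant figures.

Ignition mass of stage 1 = 49,600+7,920 + 7,840+1,100 + 3,800 = 70,260 kg.
Stage 1: m₀ = 70,260 kg, m_f = 70,260 − 49,600 = 20,660 kg; Δv = 375×9.81×ln(3.401) = 3678.8×1.2240 ≈ 4503 m/s.
Stage 2: m₀ = 12,740 kg, m_f = 12,740 − 7,840 = 4,900 kg; Δv = 291×9.81×ln(2.6) = 2854.7×0.9555 ≈ 2728 m/s.
Total Δv = 4503 + 2728 = 7231 m/s.

Δv ≈ 7.23 km/s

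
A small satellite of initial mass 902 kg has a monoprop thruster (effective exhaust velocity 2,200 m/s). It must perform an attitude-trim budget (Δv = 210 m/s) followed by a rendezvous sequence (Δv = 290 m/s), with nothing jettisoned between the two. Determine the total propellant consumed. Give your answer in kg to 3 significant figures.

total propellant consumed ≈ 183 kg

After the first burn: m = 902 × exp(−210/2200.0) = 902 × 0.90896 = 819.882 kg.
After the second burn: m = 819.882 × exp(−290/2200.0) = 819.882 × 0.87650 = 718.627 kg.
Total propellant = m₀ − m_final = 902 − 718.627 = 183.373 kg.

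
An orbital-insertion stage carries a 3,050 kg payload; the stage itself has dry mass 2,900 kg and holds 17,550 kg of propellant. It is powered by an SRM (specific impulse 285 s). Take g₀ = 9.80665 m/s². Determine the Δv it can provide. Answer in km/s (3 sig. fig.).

Δv ≈ 3.84 km/s

v_e = Isp · g₀ = 285 × 9.80665 = 2794.9 m/s.
m₀ = payload + dry + propellant = 3,050 + 2,900 + 17,550 = 23,500 kg.
m_f = payload + dry = 3,050 + 2,900 = 5,950 kg.
Using Δv = v_e ln(m₀/m_f): Δv = v_e · ln(m₀/m_f) = 2794.9 × ln(3.95) = 2794.9 × 1.3736 ≈ 3839.1 m/s.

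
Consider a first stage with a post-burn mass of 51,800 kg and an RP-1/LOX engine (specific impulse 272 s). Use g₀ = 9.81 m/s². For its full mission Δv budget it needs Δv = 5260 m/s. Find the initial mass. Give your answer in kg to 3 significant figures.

initial mass ≈ 372000 kg

v_e = Isp · g₀ = 272 × 9.81 = 2668.3 m/s.
m₀/m_f = exp(Δv / v_e) = exp(5260 / 2668.3) = exp(1.9713) = 7.1798.
m₀ = m_f × 7.1798 = 51,800 × 7.1798 = 371,914 kg.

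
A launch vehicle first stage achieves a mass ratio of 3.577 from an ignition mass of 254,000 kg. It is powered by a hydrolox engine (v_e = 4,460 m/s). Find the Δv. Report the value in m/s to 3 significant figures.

Using Δv = v_e ln(m₀/m_f): Δv = v_e · ln(3.577) = 4460.0 × 1.2745 ≈ 5684.4 m/s.

Δv ≈ 5680 m/s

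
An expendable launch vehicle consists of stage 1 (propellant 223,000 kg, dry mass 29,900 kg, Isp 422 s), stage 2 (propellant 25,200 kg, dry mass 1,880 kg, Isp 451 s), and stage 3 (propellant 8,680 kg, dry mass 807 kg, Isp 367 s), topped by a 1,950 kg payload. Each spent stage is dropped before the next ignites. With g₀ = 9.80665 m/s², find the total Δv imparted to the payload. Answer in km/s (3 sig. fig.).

Ignition mass of stage 1 = 223,000+29,900 + 25,200+1,880 + 8,680+807 + 1,950 = 291,417 kg.
Stage 1: m₀ = 291,417 kg, m_f = 291,417 − 223,000 = 68,417 kg; Δv = 422×9.80665×ln(4.259) = 4138.4×1.4491 ≈ 5997 m/s.
Stage 2: m₀ = 38,517 kg, m_f = 38,517 − 25,200 = 13,317 kg; Δv = 451×9.80665×ln(2.892) = 4422.8×1.0621 ≈ 4697 m/s.
Stage 3: m₀ = 11,437 kg, m_f = 11,437 − 8,680 = 2,757 kg; Δv = 367×9.80665×ln(4.148) = 3599.0×1.4227 ≈ 5120 m/s.
Total Δv = 5997 + 4697 + 5120 = 15814 m/s.

Δv ≈ 15.8 km/s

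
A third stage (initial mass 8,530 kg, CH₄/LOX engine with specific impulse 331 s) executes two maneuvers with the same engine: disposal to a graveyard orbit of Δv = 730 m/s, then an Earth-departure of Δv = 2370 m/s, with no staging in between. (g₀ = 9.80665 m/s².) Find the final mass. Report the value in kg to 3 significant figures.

final mass ≈ 3280 kg

v_e = Isp · g₀ = 331 × 9.80665 = 3246.0 m/s.
After the first burn: m = 8530 × exp(−730/3246.0) = 8530 × 0.79860 = 6,812.06 kg.
After the second burn: m = 6,812.06 × exp(−2370/3246.0) = 6,812.06 × 0.48185 = 3,282.39 kg.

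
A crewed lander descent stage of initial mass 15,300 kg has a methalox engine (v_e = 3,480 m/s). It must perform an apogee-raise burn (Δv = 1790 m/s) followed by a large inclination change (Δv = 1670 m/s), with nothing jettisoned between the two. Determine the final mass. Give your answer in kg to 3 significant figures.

final mass ≈ 5660 kg

After the first burn: m = 15300 × exp(−1790/3480.0) = 15300 × 0.59788 = 9,147.56 kg.
After the second burn: m = 9,147.56 × exp(−1670/3480.0) = 9,147.56 × 0.61885 = 5,660.97 kg.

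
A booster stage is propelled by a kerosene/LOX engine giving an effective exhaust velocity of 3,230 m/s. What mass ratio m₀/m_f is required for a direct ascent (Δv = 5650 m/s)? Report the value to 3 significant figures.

Rocket equation: m₀/m_f = exp(Δv / v_e) = exp(5650 / 3230.0) = exp(1.7492) = 5.7502.

mass ratio ≈ 5.75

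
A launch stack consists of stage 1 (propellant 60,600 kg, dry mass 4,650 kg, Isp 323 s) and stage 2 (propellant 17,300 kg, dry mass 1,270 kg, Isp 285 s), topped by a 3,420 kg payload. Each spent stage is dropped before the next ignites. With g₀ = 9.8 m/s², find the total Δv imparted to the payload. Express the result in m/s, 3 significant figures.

Δv ≈ 8070 m/s

Ignition mass of stage 1 = 60,600+4,650 + 17,300+1,270 + 3,420 = 87,240 kg.
Stage 1: m₀ = 87,240 kg, m_f = 87,240 − 60,600 = 26,640 kg; Δv = 323×9.8×ln(3.275) = 3165.4×1.1862 ≈ 3755 m/s.
Stage 2: m₀ = 21,990 kg, m_f = 21,990 − 17,300 = 4,690 kg; Δv = 285×9.8×ln(4.689) = 2793.0×1.5452 ≈ 4316 m/s.
Total Δv = 3755 + 4316 = 8071 m/s.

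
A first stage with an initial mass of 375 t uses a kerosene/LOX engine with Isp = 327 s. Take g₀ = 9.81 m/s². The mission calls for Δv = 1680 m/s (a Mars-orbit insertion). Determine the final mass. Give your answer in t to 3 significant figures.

final mass ≈ 222 t

v_e = Isp · g₀ = 327 × 9.81 = 3207.9 m/s.
m₀/m_f = exp(Δv / v_e) = exp(1680 / 3207.9) = exp(0.5237) = 1.6883.
m_f = m₀ / 1.6883 = 375 / 1.6883 = 222.117 t.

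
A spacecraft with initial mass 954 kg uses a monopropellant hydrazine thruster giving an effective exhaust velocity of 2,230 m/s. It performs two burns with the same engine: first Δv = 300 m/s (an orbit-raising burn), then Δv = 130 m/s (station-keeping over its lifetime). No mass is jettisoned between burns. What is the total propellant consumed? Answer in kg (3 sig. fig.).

After the first burn: m = 954 × exp(−300/2230.0) = 954 × 0.87413 = 833.92 kg.
After the second burn: m = 833.92 × exp(−130/2230.0) = 833.92 × 0.94337 = 786.695 kg.
Total propellant = m₀ − m_final = 954 − 786.695 = 167.305 kg.

total propellant consumed ≈ 167 kg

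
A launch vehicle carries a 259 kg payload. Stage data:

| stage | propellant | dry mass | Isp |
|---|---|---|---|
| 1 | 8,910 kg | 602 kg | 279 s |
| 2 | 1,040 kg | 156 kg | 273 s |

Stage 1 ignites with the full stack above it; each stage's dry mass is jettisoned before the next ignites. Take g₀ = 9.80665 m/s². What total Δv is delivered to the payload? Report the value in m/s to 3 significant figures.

Δv ≈ 7940 m/s

Ignition mass of stage 1 = 8,910+602 + 1,040+156 + 259 = 10,967 kg.
Stage 1: m₀ = 10,967 kg, m_f = 10,967 − 8,910 = 2,057 kg; Δv = 279×9.80665×ln(5.332) = 2736.1×1.6736 ≈ 4579 m/s.
Stage 2: m₀ = 1,455 kg, m_f = 1,455 − 1,040 = 415 kg; Δv = 273×9.80665×ln(3.506) = 2677.2×1.2545 ≈ 3359 m/s.
Total Δv = 4579 + 3359 = 7938 m/s.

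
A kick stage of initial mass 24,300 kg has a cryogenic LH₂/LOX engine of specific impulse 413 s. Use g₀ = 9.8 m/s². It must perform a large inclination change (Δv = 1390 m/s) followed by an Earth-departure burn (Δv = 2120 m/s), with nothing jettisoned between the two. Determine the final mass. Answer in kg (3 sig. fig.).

v_e = Isp · g₀ = 413 × 9.8 = 4047.4 m/s.
After the first burn: m = 24300 × exp(−1390/4047.4) = 24300 × 0.70933 = 17,236.7 kg.
After the second burn: m = 17,236.7 × exp(−2120/4047.4) = 17,236.7 × 0.59227 = 10,208.8 kg.

final mass ≈ 10200 kg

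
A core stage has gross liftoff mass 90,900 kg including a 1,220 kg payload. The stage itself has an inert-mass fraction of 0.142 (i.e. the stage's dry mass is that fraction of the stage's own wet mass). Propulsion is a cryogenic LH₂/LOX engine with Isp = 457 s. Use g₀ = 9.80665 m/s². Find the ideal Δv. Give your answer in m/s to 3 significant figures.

Δv ≈ 8400 m/s

Stage wet mass = m₀ − payload = 90,900 − 1,220 = 89,680 kg.
Stage dry mass = ε × stage wet mass = 0.142 × 89,680 = 12,734.6 kg.
Burnout mass m_f = stage dry + payload = 12,734.6 + 1,220 = 13,954.6 kg.
v_e = Isp · g₀ = 457 × 9.80665 = 4481.6 m/s.
Δv = v_e · ln(90,900/13,954.6) = 4481.6 × ln(6.514) = 4481.6 × 1.8740 ≈ 8398 m/s.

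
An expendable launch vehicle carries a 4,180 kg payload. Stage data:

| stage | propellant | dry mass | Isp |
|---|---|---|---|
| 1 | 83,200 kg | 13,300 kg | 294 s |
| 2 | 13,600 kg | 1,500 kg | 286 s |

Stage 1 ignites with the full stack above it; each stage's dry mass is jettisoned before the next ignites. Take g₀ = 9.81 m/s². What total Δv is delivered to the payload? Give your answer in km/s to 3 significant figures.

Ignition mass of stage 1 = 83,200+13,300 + 13,600+1,500 + 4,180 = 115,780 kg.
Stage 1: m₀ = 115,780 kg, m_f = 115,780 − 83,200 = 32,580 kg; Δv = 294×9.81×ln(3.554) = 2884.1×1.2680 ≈ 3657 m/s.
Stage 2: m₀ = 19,280 kg, m_f = 19,280 − 13,600 = 5,680 kg; Δv = 286×9.81×ln(3.394) = 2805.7×1.2221 ≈ 3429 m/s.
Total Δv = 3657 + 3429 = 7086 m/s.

Δv ≈ 7.09 km/s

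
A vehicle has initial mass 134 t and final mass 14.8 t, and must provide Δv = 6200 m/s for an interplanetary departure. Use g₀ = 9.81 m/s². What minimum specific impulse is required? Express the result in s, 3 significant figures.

ln(m₀/m_f) = ln(134000/14800) = ln(9.054) = 2.2032.
Rocket equation: v_e = Δv / ln(m₀/m_f) = 6200 / 2.2032 = 2814.1 m/s.
Isp = v_e / g₀ = 2814.1 / 9.81 = 286.9 s.

Isp ≈ 287 s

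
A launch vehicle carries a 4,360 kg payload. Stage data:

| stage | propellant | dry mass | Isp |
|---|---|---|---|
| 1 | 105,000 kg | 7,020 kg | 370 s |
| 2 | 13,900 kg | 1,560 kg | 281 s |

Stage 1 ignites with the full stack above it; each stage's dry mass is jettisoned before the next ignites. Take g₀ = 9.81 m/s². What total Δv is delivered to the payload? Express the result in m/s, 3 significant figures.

Ignition mass of stage 1 = 105,000+7,020 + 13,900+1,560 + 4,360 = 131,840 kg.
Stage 1: m₀ = 131,840 kg, m_f = 131,840 − 105,000 = 26,840 kg; Δv = 370×9.81×ln(4.912) = 3629.7×1.5917 ≈ 5777 m/s.
Stage 2: m₀ = 19,820 kg, m_f = 19,820 − 13,900 = 5,920 kg; Δv = 281×9.81×ln(3.348) = 2756.6×1.2084 ≈ 3331 m/s.
Total Δv = 5777 + 3331 = 9108 m/s.

Δv ≈ 9110 m/s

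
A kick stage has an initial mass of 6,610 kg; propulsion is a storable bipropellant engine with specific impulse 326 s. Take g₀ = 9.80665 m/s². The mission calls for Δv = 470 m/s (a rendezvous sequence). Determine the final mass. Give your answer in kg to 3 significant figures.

v_e = Isp · g₀ = 326 × 9.80665 = 3197.0 m/s.
Using Δv = v_e ln(m₀/m_f): m₀/m_f = exp(Δv / v_e) = exp(470 / 3197.0) = exp(0.1470) = 1.1584.
m_f = m₀ / 1.1584 = 6,610 / 1.1584 = 5,706.15 kg.

final mass ≈ 5710 kg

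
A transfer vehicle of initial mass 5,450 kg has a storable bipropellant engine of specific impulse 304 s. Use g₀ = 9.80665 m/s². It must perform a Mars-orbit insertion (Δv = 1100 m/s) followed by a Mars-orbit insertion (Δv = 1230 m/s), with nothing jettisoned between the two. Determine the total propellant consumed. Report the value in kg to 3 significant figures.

v_e = Isp · g₀ = 304 × 9.80665 = 2981.2 m/s.
After the first burn: m = 5450 × exp(−1100/2981.2) = 5450 × 0.69144 = 3,768.35 kg.
After the second burn: m = 3,768.35 × exp(−1230/2981.2) = 3,768.35 × 0.66194 = 2,494.42 kg.
Total propellant = m₀ − m_final = 5450 − 2,494.42 = 2,955.58 kg.

total propellant consumed ≈ 2960 kg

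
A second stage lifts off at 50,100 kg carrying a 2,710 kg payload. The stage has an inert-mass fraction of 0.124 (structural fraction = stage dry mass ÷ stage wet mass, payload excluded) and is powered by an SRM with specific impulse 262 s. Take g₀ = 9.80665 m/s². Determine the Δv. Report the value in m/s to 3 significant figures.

Δv ≈ 4530 m/s

Stage wet mass = m₀ − payload = 50,100 − 2,710 = 47,390 kg.
Stage dry mass = ε × stage wet mass = 0.124 × 47,390 = 5,876.36 kg.
Burnout mass m_f = stage dry + payload = 5,876.36 + 2,710 = 8,586.36 kg.
v_e = Isp · g₀ = 262 × 9.80665 = 2569.3 m/s.
Δv = v_e · ln(50,100/8,586.36) = 2569.3 × ln(5.835) = 2569.3 × 1.7638 ≈ 4532 m/s.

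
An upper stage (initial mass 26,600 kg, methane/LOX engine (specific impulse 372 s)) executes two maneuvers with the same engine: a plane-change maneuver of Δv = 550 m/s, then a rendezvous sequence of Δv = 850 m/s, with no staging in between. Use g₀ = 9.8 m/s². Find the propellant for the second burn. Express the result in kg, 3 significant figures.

v_e = Isp · g₀ = 372 × 9.8 = 3645.6 m/s.
After the first burn: m = 26600 × exp(−550/3645.6) = 26600 × 0.85996 = 22,874.9 kg.
After the second burn: m = 22,874.9 × exp(−850/3645.6) = 22,874.9 × 0.79203 = 18,117.6 kg.
Second-burn propellant = 22,874.9 − 18,117.6 = 4,757.3 kg.

propellant for the second burn ≈ 4760 kg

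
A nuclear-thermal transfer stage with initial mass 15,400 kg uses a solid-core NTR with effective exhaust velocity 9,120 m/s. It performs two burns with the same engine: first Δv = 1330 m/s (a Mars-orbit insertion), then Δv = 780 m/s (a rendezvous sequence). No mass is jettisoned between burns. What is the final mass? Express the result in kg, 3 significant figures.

After the first burn: m = 15400 × exp(−1330/9120.0) = 15400 × 0.86430 = 13,310.2 kg.
After the second burn: m = 13,310.2 × exp(−780/9120.0) = 13,310.2 × 0.91803 = 12,219.2 kg.

final mass ≈ 12200 kg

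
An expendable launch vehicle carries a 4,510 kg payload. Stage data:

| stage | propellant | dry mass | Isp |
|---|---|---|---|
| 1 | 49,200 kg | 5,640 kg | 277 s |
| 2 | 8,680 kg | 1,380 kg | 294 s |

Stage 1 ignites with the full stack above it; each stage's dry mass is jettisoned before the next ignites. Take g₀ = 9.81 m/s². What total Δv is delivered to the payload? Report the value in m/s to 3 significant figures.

Δv ≈ 5970 m/s

Ignition mass of stage 1 = 49,200+5,640 + 8,680+1,380 + 4,510 = 69,410 kg.
Stage 1: m₀ = 69,410 kg, m_f = 69,410 − 49,200 = 20,210 kg; Δv = 277×9.81×ln(3.434) = 2717.4×1.2339 ≈ 3353 m/s.
Stage 2: m₀ = 14,570 kg, m_f = 14,570 − 8,680 = 5,890 kg; Δv = 294×9.81×ln(2.474) = 2884.1×0.9057 ≈ 2612 m/s.
Total Δv = 3353 + 2612 = 5965 m/s.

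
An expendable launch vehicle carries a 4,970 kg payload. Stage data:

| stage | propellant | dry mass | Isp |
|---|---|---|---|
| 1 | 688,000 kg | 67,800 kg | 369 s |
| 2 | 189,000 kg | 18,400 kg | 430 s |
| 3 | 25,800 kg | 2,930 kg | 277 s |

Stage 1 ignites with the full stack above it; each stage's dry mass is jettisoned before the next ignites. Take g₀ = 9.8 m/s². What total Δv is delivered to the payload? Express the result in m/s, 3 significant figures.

Ignition mass of stage 1 = 688,000+67,800 + 189,000+18,400 + 25,800+2,930 + 4,970 = 996,900 kg.
Stage 1: m₀ = 996,900 kg, m_f = 996,900 − 688,000 = 308,900 kg; Δv = 369×9.8×ln(3.227) = 3616.2×1.1716 ≈ 4237 m/s.
Stage 2: m₀ = 241,100 kg, m_f = 241,100 − 189,000 = 52,100 kg; Δv = 430×9.8×ln(4.628) = 4214.0×1.5320 ≈ 6456 m/s.
Stage 3: m₀ = 33,700 kg, m_f = 33,700 − 25,800 = 7,900 kg; Δv = 277×9.8×ln(4.266) = 2714.6×1.4506 ≈ 3938 m/s.
Total Δv = 4237 + 6456 + 3938 = 14631 m/s.

Δv ≈ 14600 m/s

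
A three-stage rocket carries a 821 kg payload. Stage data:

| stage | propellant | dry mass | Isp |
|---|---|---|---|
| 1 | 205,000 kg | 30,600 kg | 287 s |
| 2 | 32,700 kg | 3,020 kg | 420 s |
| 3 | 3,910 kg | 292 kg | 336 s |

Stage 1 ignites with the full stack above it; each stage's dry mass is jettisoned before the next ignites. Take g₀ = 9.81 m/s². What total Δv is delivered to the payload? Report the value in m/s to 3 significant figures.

Ignition mass of stage 1 = 205,000+30,600 + 32,700+3,020 + 3,910+292 + 821 = 276,343 kg.
Stage 1: m₀ = 276,343 kg, m_f = 276,343 − 205,000 = 71,343 kg; Δv = 287×9.81×ln(3.873) = 2815.5×1.3541 ≈ 3813 m/s.
Stage 2: m₀ = 40,743 kg, m_f = 40,743 − 32,700 = 8,043 kg; Δv = 420×9.81×ln(5.066) = 4120.2×1.6225 ≈ 6685 m/s.
Stage 3: m₀ = 5,023 kg, m_f = 5,023 − 3,910 = 1,113 kg; Δv = 336×9.81×ln(4.513) = 3296.2×1.5070 ≈ 4967 m/s.
Total Δv = 3813 + 6685 + 4967 = 15465 m/s.

Δv ≈ 15500 m/s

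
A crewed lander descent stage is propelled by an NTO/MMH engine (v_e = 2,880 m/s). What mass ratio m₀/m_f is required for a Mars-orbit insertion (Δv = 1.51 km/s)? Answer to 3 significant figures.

mass ratio ≈ 1.69

m₀/m_f = exp(Δv / v_e) = exp(1510 / 2880.0) = exp(0.5243) = 1.6893.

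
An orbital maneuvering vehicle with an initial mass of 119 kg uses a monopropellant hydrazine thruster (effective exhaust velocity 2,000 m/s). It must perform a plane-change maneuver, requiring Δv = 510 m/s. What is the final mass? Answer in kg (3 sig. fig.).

Rocket equation: m₀/m_f = exp(Δv / v_e) = exp(510 / 2000.0) = exp(0.2550) = 1.2905.
m_f = m₀ / 1.2905 = 119 / 1.2905 = 92.2123 kg.

final mass ≈ 92.2 kg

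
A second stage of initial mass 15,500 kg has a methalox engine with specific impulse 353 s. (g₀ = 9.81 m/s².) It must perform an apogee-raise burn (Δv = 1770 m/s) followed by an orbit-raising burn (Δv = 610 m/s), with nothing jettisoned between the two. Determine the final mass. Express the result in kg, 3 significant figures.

v_e = Isp · g₀ = 353 × 9.81 = 3462.9 m/s.
After the first burn: m = 15500 × exp(−1770/3462.9) = 15500 × 0.59982 = 9,297.21 kg.
After the second burn: m = 9,297.21 × exp(−610/3462.9) = 9,297.21 × 0.83849 = 7,795.62 kg.

final mass ≈ 7800 kg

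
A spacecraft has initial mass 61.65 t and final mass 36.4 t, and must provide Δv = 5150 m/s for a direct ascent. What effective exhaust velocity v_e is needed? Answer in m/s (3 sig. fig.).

ln(m₀/m_f) = ln(61650/36400) = ln(1.694) = 0.5269.
v_e = Δv / ln(m₀/m_f) = 5150 / 0.5269 = 9774.1 m/s.

v_e ≈ 9770 m/s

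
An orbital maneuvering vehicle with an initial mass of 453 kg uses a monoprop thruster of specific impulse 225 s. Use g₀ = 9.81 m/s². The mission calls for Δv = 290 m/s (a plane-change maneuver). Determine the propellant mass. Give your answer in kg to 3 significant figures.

propellant mass ≈ 55.8 kg

v_e = Isp · g₀ = 225 × 9.81 = 2207.2 m/s.
By the Tsiolkovsky rocket equation, m₀/m_f = exp(Δv / v_e) = exp(290 / 2207.2) = exp(0.1314) = 1.1404.
m_f = 453 / 1.1404 = 397.229 kg, so propellant = m₀ − m_f = 453 − 397.229 = 55.771 kg.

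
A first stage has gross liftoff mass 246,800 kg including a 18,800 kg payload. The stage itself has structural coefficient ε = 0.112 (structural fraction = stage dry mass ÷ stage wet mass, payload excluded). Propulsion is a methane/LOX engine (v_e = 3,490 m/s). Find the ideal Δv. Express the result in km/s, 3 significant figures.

Δv ≈ 5.99 km/s

Stage wet mass = m₀ − payload = 246,800 − 18,800 = 228,000 kg.
Stage dry mass = ε × stage wet mass = 0.112 × 228,000 = 25,536 kg.
Burnout mass m_f = stage dry + payload = 25,536 + 18,800 = 44,336 kg.
Δv = v_e · ln(246,800/44,336) = 3490.0 × ln(5.567) = 3490.0 × 1.7168 ≈ 5992 m/s.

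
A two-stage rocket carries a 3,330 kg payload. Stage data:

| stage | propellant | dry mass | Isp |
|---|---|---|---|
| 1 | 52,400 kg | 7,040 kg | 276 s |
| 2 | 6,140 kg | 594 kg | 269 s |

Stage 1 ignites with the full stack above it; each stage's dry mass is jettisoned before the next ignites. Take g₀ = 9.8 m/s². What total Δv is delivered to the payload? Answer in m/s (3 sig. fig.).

Ignition mass of stage 1 = 52,400+7,040 + 6,140+594 + 3,330 = 69,504 kg.
Stage 1: m₀ = 69,504 kg, m_f = 69,504 − 52,400 = 17,104 kg; Δv = 276×9.8×ln(4.064) = 2704.8×1.4021 ≈ 3792 m/s.
Stage 2: m₀ = 10,064 kg, m_f = 10,064 − 6,140 = 3,924 kg; Δv = 269×9.8×ln(2.565) = 2636.2×0.9419 ≈ 2483 m/s.
Total Δv = 3792 + 2483 = 6275 m/s.

Δv ≈ 6280 m/s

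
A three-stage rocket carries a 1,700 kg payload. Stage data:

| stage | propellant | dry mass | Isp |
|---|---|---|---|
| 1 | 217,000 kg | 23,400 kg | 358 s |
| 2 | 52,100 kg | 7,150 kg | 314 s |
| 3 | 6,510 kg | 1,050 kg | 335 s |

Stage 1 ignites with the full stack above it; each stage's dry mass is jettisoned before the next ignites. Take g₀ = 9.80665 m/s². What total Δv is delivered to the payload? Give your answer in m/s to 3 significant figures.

Ignition mass of stage 1 = 217,000+23,400 + 52,100+7,150 + 6,510+1,050 + 1,700 = 308,910 kg.
Stage 1: m₀ = 308,910 kg, m_f = 308,910 − 217,000 = 91,910 kg; Δv = 358×9.80665×ln(3.361) = 3510.8×1.2122 ≈ 4256 m/s.
Stage 2: m₀ = 68,510 kg, m_f = 68,510 − 52,100 = 16,410 kg; Δv = 314×9.80665×ln(4.175) = 3079.3×1.4291 ≈ 4401 m/s.
Stage 3: m₀ = 9,260 kg, m_f = 9,260 − 6,510 = 2,750 kg; Δv = 335×9.80665×ln(3.367) = 3285.2×1.2141 ≈ 3989 m/s.
Total Δv = 4256 + 4401 + 3989 = 12646 m/s.

Δv ≈ 12600 m/s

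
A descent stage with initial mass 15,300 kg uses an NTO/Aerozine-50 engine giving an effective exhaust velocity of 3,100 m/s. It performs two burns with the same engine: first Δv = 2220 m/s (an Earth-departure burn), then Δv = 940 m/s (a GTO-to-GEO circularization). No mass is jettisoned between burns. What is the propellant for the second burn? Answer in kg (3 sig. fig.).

propellant for the second burn ≈ 1960 kg

After the first burn: m = 15300 × exp(−2220/3100.0) = 15300 × 0.48864 = 7,476.19 kg.
After the second burn: m = 7,476.19 × exp(−940/3100.0) = 7,476.19 × 0.73843 = 5,520.64 kg.
Second-burn propellant = 7,476.19 − 5,520.64 = 1,955.55 kg.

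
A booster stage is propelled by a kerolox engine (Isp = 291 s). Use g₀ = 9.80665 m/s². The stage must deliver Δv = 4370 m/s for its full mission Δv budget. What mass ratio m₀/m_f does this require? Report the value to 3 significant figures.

v_e = Isp · g₀ = 291 × 9.80665 = 2853.7 m/s.
m₀/m_f = exp(Δv / v_e) = exp(4370 / 2853.7) = exp(1.5313) = 4.6243.

mass ratio ≈ 4.62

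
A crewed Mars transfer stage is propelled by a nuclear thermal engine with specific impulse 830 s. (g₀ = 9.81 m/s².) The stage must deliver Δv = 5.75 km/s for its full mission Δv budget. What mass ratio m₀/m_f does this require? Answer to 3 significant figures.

v_e = Isp · g₀ = 830 × 9.81 = 8142.3 m/s.
Rocket equation: m₀/m_f = exp(Δv / v_e) = exp(5750 / 8142.3) = exp(0.7062) = 2.0263.

mass ratio ≈ 2.03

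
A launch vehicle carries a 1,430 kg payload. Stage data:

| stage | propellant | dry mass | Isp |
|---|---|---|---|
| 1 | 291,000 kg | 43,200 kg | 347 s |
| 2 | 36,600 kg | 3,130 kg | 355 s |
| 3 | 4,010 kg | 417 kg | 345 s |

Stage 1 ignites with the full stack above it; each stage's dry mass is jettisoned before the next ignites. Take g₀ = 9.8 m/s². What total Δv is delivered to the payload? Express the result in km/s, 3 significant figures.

Ignition mass of stage 1 = 291,000+43,200 + 36,600+3,130 + 4,010+417 + 1,430 = 379,787 kg.
Stage 1: m₀ = 379,787 kg, m_f = 379,787 − 291,000 = 88,787 kg; Δv = 347×9.8×ln(4.278) = 3400.6×1.4534 ≈ 4942 m/s.
Stage 2: m₀ = 45,587 kg, m_f = 45,587 − 36,600 = 8,987 kg; Δv = 355×9.8×ln(5.073) = 3479.0×1.6238 ≈ 5649 m/s.
Stage 3: m₀ = 5,857 kg, m_f = 5,857 − 4,010 = 1,847 kg; Δv = 345×9.8×ln(3.171) = 3381.0×1.1541 ≈ 3902 m/s.
Total Δv = 4942 + 5649 + 3902 = 14493 m/s.

Δv ≈ 14.5 km/s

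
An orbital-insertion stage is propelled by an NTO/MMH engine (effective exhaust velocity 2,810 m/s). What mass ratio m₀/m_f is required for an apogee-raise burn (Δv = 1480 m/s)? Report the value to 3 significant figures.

mass ratio ≈ 1.69

m₀/m_f = exp(Δv / v_e) = exp(1480 / 2810.0) = exp(0.5267) = 1.6933.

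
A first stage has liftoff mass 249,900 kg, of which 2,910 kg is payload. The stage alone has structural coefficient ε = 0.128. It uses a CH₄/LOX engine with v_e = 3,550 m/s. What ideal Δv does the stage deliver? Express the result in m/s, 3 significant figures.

Stage wet mass = m₀ − payload = 249,900 − 2,910 = 246,990 kg.
Stage dry mass = ε × stage wet mass = 0.128 × 246,990 = 31,614.7 kg.
Burnout mass m_f = stage dry + payload = 31,614.7 + 2,910 = 34,524.7 kg.
From the ideal rocket equation, Δv = v_e · ln(249,900/34,524.7) = 3550.0 × ln(7.238) = 3550.0 × 1.9794 ≈ 7027 m/s.

Δv ≈ 7030 m/s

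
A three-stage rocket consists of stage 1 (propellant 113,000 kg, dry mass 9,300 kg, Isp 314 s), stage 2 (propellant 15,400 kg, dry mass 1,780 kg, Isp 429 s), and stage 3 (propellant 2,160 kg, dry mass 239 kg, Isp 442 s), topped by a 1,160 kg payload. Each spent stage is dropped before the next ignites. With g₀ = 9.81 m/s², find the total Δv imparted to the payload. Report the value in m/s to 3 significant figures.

Ignition mass of stage 1 = 113,000+9,300 + 15,400+1,780 + 2,160+239 + 1,160 = 143,039 kg.
Stage 1: m₀ = 143,039 kg, m_f = 143,039 − 113,000 = 30,039 kg; Δv = 314×9.81×ln(4.762) = 3080.3×1.5606 ≈ 4807 m/s.
Stage 2: m₀ = 20,739 kg, m_f = 20,739 − 15,400 = 5,339 kg; Δv = 429×9.81×ln(3.884) = 4208.5×1.3570 ≈ 5711 m/s.
Stage 3: m₀ = 3,559 kg, m_f = 3,559 − 2,160 = 1,399 kg; Δv = 442×9.81×ln(2.544) = 4336.0×0.9337 ≈ 4049 m/s.
Total Δv = 4807 + 5711 + 4049 = 14567 m/s.

Δv ≈ 14600 m/s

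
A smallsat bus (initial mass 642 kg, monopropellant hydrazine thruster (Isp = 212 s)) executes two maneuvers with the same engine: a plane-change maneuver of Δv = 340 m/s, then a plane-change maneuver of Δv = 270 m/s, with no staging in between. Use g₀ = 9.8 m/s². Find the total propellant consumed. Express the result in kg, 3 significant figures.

v_e = Isp · g₀ = 212 × 9.8 = 2077.6 m/s.
After the first burn: m = 642 × exp(−340/2077.6) = 642 × 0.84904 = 545.084 kg.
After the second burn: m = 545.084 × exp(−270/2077.6) = 545.084 × 0.87813 = 478.655 kg.
Total propellant = m₀ − m_final = 642 − 478.655 = 163.345 kg.

total propellant consumed ≈ 163 kg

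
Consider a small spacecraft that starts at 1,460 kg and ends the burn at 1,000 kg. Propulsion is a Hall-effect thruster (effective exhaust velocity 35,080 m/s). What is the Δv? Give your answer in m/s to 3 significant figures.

Δv ≈ 13300 m/s

Δv = v_e · ln(m₀/m_f) = 35080.0 × ln(1.46) = 35080.0 × 0.3784 ≈ 13275.6 m/s.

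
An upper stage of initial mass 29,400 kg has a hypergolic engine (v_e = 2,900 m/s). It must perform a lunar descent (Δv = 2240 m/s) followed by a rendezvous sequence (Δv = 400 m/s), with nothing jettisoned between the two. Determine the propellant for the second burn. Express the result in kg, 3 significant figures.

After the first burn: m = 29400 × exp(−2240/2900.0) = 29400 × 0.46190 = 13,579.9 kg.
After the second burn: m = 13,579.9 × exp(−400/2900.0) = 13,579.9 × 0.87116 = 11,830.3 kg.
Second-burn propellant = 13,579.9 − 11,830.3 = 1,749.6 kg.

propellant for the second burn ≈ 1750 kg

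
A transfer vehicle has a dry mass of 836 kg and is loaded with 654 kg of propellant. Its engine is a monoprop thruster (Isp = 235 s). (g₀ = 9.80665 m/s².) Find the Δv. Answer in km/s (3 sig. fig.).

v_e = Isp · g₀ = 235 × 9.80665 = 2304.6 m/s.
m₀ = m_dry + m_prop = 836 + 654 = 1,490 kg.
Δv = v_e · ln(m₀/m_f) = 2304.6 × ln(1.782) = 2304.6 × 0.5779 ≈ 1331.8 m/s.

Δv ≈ 1.33 km/s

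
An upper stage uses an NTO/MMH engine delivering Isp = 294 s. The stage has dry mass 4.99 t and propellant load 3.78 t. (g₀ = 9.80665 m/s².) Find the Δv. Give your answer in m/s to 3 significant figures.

Δv ≈ 1630 m/s

v_e = Isp · g₀ = 294 × 9.80665 = 2883.2 m/s.
m₀ = m_dry + m_prop = 4.99 + 3.78 = 8.77 t.
Δv = v_e · ln(m₀/m_f) = 2883.2 × ln(1.758) = 2883.2 × 0.5639 ≈ 1625.8 m/s.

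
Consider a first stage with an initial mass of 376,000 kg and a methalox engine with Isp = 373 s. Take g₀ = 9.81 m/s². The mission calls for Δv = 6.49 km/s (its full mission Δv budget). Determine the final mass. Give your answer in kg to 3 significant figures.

v_e = Isp · g₀ = 373 × 9.81 = 3659.1 m/s.
m₀/m_f = exp(Δv / v_e) = exp(6490 / 3659.1) = exp(1.7736) = 5.8923.
m_f = m₀ / 5.8923 = 376,000 / 5.8923 = 63,812.1 kg.

final mass ≈ 63800 kg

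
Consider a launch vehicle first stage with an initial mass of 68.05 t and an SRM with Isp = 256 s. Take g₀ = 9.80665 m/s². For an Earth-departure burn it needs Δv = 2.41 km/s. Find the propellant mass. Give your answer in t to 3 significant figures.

v_e = Isp · g₀ = 256 × 9.80665 = 2510.5 m/s.
Using Δv = v_e ln(m₀/m_f): m₀/m_f = exp(Δv / v_e) = exp(2410 / 2510.5) = exp(0.9600) = 2.6116.
m_f = 68.05 / 2.6116 = 26.0568 t, so propellant = m₀ − m_f = 68.05 − 26.0568 = 41.9932 t.

propellant mass ≈ 42.0 t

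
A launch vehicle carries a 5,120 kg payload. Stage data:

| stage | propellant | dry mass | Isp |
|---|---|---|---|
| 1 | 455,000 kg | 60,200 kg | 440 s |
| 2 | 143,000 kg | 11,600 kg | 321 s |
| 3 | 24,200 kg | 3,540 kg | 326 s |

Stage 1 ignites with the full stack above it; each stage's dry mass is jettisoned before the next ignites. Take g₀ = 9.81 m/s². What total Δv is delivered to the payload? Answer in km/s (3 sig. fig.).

Ignition mass of stage 1 = 455,000+60,200 + 143,000+11,600 + 24,200+3,540 + 5,120 = 702,660 kg.
Stage 1: m₀ = 702,660 kg, m_f = 702,660 − 455,000 = 247,660 kg; Δv = 440×9.81×ln(2.837) = 4316.4×1.0428 ≈ 4501 m/s.
Stage 2: m₀ = 187,460 kg, m_f = 187,460 − 143,000 = 44,460 kg; Δv = 321×9.81×ln(4.216) = 3149.0×1.4390 ≈ 4531 m/s.
Stage 3: m₀ = 32,860 kg, m_f = 32,860 − 24,200 = 8,660 kg; Δv = 326×9.81×ln(3.794) = 3198.1×1.3335 ≈ 4265 m/s.
Total Δv = 4501 + 4531 + 4265 = 13297 m/s.

Δv ≈ 13.3 km/s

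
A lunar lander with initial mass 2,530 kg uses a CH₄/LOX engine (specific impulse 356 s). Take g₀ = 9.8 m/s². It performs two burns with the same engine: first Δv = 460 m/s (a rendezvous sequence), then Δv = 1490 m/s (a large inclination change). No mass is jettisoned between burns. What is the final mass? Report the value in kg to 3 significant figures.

v_e = Isp · g₀ = 356 × 9.8 = 3488.8 m/s.
After the first burn: m = 2530 × exp(−460/3488.8) = 2530 × 0.87647 = 2,217.47 kg.
After the second burn: m = 2,217.47 × exp(−1490/3488.8) = 2,217.47 × 0.65241 = 1,446.7 kg.

final mass ≈ 1450 kg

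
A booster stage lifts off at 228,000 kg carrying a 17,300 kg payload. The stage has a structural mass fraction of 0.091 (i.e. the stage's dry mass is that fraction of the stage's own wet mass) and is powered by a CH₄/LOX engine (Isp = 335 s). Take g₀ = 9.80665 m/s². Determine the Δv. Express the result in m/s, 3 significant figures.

Δv ≈ 6020 m/s

Stage wet mass = m₀ − payload = 228,000 − 17,300 = 210,700 kg.
Stage dry mass = ε × stage wet mass = 0.091 × 210,700 = 19,173.7 kg.
Burnout mass m_f = stage dry + payload = 19,173.7 + 17,300 = 36,473.7 kg.
v_e = Isp · g₀ = 335 × 9.80665 = 3285.2 m/s.
Using Δv = v_e ln(m₀/m_f): Δv = v_e · ln(228,000/36,473.7) = 3285.2 × ln(6.251) = 3285.2 × 1.8328 ≈ 6021 m/s.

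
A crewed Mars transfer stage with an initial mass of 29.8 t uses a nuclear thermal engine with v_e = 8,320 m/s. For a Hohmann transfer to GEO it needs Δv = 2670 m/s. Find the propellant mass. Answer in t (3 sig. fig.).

By the Tsiolkovsky rocket equation, m₀/m_f = exp(Δv / v_e) = exp(2670 / 8320.0) = exp(0.3209) = 1.3784.
m_f = 29.8 / 1.3784 = 21.6193 t, so propellant = m₀ − m_f = 29.8 − 21.6193 = 8.1807 t.

propellant mass ≈ 8.18 t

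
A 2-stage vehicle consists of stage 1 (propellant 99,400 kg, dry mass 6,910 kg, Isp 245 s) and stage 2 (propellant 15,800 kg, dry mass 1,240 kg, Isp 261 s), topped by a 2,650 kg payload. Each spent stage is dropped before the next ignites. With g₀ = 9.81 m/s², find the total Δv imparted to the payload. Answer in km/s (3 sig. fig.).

Ignition mass of stage 1 = 99,400+6,910 + 15,800+1,240 + 2,650 = 126,000 kg.
Stage 1: m₀ = 126,000 kg, m_f = 126,000 − 99,400 = 26,600 kg; Δv = 245×9.81×ln(4.737) = 2403.5×1.5554 ≈ 3738 m/s.
Stage 2: m₀ = 19,690 kg, m_f = 19,690 − 15,800 = 3,890 kg; Δv = 261×9.81×ln(5.062) = 2560.4×1.6217 ≈ 4152 m/s.
Total Δv = 3738 + 4152 = 7890 m/s.

Δv ≈ 7.89 km/s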